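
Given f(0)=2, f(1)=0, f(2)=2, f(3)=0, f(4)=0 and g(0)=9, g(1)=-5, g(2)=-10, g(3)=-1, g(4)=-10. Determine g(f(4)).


f(4) = 0
g(0) = 9

9


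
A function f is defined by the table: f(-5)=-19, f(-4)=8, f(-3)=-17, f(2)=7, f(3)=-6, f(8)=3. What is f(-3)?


-17


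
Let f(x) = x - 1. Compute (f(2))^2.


f(2) = 1
(1)^2 = 1

1


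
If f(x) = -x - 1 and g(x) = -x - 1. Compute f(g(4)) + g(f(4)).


8


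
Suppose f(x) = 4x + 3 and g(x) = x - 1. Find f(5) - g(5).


19


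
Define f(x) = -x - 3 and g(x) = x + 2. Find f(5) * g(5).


f(5) = -8
g(5) = 7
Product = -56

-56


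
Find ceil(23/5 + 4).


23/5 = 4.6
4.6 + 4 = 8.6
ceil(8.6) = 9

9


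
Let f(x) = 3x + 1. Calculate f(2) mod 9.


f(2) = 7
7 mod 9 = 7

7


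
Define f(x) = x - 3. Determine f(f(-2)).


f(-2) = -5
f(-5) = -8

-8


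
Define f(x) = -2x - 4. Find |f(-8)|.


12


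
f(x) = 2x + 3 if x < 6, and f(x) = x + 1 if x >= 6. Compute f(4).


4 satisfies x < 6
f(4) = 11

11


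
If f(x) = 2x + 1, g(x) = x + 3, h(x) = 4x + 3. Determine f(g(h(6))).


61


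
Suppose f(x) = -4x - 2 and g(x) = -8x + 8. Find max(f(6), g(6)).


f(6) = -26
g(6) = -40
max = -26

-26


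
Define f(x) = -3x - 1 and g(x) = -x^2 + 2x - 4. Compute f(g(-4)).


g(-4) = -28
f(-28) = 83

83


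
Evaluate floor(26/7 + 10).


26/7 = 3.7143
3.7143 + 10 = 13.7143
floor(13.7143) = 13

13


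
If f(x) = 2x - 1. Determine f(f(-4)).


f(-4) = -9
f(-9) = -19

-19


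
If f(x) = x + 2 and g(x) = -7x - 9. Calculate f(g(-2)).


g(-2) = 5
f(5) = 7

7


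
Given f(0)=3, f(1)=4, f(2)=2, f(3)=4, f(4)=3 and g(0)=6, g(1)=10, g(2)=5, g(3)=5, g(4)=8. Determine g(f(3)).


f(3) = 4
g(4) = 8

8


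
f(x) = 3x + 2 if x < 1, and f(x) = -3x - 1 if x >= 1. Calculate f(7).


7 satisfies x >= 1
f(7) = -22

-22


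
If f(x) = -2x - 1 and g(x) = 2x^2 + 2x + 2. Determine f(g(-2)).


g(-2) = 6
f(6) = -13

-13


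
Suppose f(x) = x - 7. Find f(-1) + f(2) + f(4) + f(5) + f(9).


f(-1) = -8
f(2) = -5
f(4) = -3
f(5) = -2
f(9) = 2
Sum = -16

-16


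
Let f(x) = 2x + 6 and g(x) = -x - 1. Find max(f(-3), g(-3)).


f(-3) = 0
g(-3) = 2
max = 2

2


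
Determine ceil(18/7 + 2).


18/7 = 2.5714
2.5714 + 2 = 4.5714
ceil(4.5714) = 5

5


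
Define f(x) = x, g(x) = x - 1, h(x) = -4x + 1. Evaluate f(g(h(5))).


-20


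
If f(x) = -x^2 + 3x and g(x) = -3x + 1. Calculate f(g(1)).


-10


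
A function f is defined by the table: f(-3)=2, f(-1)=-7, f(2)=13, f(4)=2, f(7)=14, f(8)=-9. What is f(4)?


Reading from the table at x = 4

2


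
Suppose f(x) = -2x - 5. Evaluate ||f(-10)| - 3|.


f(-10) = 15
|15| = 15
|15 - 3| = 12

12


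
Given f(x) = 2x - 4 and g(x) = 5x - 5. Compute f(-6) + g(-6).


f(-6) = -16
g(-6) = -35
Sum = -51

-51


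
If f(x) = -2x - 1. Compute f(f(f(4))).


f(4) = -9
f(-9) = 17
f(17) = -35

-35


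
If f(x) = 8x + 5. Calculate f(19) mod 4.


f(19) = 157
157 mod 4 = 1

1


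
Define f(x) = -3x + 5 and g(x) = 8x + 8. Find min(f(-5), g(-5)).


-32


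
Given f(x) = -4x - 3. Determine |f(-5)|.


f(-5) = 17
|17| = 17

17


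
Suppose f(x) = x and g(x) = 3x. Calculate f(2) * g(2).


f(2) = 2
g(2) = 6
Product = 12

12


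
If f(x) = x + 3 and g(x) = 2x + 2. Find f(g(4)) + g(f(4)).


29


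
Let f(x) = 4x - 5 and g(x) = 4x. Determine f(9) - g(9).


f(9) = 31
g(9) = 36
Difference = -5

-5


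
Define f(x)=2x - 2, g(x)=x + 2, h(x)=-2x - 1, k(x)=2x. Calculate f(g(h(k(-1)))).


k(-1) = -2
h(-2) = 3
g(3) = 5
f(5) = 8

8


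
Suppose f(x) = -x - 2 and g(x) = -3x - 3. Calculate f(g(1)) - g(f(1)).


f(g(1)) = 4
g(f(1)) = 6
Difference = -2

-2


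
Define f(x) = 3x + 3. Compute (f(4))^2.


f(4) = 15
(15)^2 = 225

225


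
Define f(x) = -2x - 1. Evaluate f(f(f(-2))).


f(-2) = 3
f(3) = -7
f(-7) = 13

13


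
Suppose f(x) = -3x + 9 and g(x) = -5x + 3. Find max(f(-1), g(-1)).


f(-1) = 12
g(-1) = 8
max = 12

12


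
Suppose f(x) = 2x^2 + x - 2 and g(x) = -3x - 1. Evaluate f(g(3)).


g(3) = -10
f(-10) = 2*(-10)^2 + 1*(-10) - 2 = 188

188


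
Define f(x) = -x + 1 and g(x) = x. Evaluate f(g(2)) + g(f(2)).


f(g(2)) = -1
g(f(2)) = -1
Sum = -2

-2


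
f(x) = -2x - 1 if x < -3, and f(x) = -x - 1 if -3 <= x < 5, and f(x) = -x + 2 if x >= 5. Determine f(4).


4 satisfies -3 <= x < 5
f(4) = -5

-5


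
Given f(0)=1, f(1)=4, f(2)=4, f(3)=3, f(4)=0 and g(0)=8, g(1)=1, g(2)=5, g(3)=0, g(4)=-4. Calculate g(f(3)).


f(3) = 3
g(3) = 0

0


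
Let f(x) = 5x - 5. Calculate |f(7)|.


f(7) = 30
|30| = 30

30


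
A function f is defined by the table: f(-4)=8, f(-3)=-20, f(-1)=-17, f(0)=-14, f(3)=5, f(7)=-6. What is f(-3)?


Reading from the table at x = -3

-20


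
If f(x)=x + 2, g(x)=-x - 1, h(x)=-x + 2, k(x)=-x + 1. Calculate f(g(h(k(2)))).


k(2) = -1
h(-1) = 3
g(3) = -4
f(-4) = -2

-2


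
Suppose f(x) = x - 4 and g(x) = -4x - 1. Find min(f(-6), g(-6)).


f(-6) = -10
g(-6) = 23
min = -10

-10


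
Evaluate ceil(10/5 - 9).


10/5 = 2
2 - 9 = -7
ceil(-7) = -7

-7


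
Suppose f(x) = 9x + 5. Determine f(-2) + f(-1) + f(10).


f(-2) = -13
f(-1) = -4
f(10) = 95
Sum = 78

78


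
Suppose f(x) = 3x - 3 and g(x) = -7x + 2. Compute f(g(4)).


g(4) = -26
f(-26) = -81

-81


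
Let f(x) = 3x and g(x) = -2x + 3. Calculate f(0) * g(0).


f(0) = 0
g(0) = 3
Product = 0

0


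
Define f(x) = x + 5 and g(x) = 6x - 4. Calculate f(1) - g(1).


f(1) = 6
g(1) = 2
Difference = 4

4


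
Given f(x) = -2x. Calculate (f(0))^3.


f(0) = 0
(0)^3 = 0

0


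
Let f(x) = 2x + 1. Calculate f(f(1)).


7


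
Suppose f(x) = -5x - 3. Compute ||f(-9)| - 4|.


f(-9) = 42
|42| = 42
|42 - 4| = 38

38


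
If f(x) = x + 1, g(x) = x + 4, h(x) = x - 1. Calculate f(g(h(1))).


h(1) = 0
g(0) = 4
f(4) = 5

5


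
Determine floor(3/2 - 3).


3/2 = 1.5
1.5 - 3 = -1.5
floor(-1.5) = -2

-2


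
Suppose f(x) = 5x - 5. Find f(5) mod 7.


f(5) = 20
20 mod 7 = 6

6


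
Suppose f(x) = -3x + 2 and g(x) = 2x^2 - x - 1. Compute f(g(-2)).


g(-2) = 9
f(9) = -25

-25


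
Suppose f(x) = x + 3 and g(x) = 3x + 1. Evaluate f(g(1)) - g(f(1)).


f(g(1)) = 7
g(f(1)) = 13
Difference = -6

-6


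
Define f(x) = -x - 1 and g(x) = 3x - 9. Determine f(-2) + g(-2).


-14


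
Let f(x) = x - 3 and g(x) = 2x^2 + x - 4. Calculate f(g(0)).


g(0) = -4
f(-4) = -7

-7


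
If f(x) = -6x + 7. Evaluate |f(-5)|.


f(-5) = 37
|37| = 37

37


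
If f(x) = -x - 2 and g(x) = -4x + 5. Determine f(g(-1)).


-11


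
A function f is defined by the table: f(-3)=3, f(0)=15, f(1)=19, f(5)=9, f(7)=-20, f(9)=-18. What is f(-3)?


Reading from the table at x = -3

3


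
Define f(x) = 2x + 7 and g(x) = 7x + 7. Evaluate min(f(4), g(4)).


f(4) = 15
g(4) = 35
min = 15

15


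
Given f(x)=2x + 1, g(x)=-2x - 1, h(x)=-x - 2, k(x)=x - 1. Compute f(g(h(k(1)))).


k(1) = 0
h(0) = -2
g(-2) = 3
f(3) = 7

7


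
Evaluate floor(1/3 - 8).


1/3 = 0.3333
0.3333 - 8 = -7.6667
floor(-7.6667) = -8

-8


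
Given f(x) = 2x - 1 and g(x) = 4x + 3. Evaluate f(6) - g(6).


f(6) = 11
g(6) = 27
Difference = -16

-16


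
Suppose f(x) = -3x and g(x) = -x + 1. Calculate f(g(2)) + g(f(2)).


f(g(2)) = 3
g(f(2)) = 7
Sum = 10

10


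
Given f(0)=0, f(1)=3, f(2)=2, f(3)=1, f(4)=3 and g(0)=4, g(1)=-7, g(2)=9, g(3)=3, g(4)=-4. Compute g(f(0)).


f(0) = 0
g(0) = 4

4


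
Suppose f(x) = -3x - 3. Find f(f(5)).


f(5) = -18
f(-18) = 51

51


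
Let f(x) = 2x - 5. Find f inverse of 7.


Solve 2x - 5 = 7
x = (7 + 5) / 2 = 6

6


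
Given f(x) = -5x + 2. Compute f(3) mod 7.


f(3) = -13
-13 mod 7 = 1

1


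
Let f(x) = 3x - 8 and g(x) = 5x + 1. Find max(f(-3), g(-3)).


f(-3) = -17
g(-3) = -14
max = -14

-14


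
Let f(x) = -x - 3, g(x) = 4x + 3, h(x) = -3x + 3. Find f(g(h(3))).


h(3) = -6
g(-6) = -21
f(-21) = 18

18


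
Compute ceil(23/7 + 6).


23/7 = 3.2857
3.2857 + 6 = 9.2857
ceil(9.2857) = 10

10


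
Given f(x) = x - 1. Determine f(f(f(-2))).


f(-2) = -3
f(-3) = -4
f(-4) = -5

-5


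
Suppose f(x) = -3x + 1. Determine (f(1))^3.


f(1) = -2
(-2)^3 = -8

-8


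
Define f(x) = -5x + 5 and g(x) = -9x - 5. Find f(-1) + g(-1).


f(-1) = 10
g(-1) = 4
Sum = 14

14


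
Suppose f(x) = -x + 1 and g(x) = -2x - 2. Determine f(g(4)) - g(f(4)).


f(g(4)) = 11
g(f(4)) = 4
Difference = 7

7


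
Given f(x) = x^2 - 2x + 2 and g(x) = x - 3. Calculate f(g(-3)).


50


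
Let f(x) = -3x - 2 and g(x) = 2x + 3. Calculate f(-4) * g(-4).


f(-4) = 10
g(-4) = -5
Product = -50

-50


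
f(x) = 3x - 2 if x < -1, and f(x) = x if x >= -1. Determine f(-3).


-3 satisfies x < -1
f(-3) = -11

-11


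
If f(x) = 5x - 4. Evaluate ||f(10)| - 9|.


f(10) = 46
|46| = 46
|46 - 9| = 37

37


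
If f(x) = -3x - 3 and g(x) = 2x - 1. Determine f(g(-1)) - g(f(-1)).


f(g(-1)) = 6
g(f(-1)) = -1
Difference = 7

7


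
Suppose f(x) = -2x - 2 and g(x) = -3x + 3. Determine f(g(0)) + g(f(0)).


f(g(0)) = -8
g(f(0)) = 9
Sum = 1

1


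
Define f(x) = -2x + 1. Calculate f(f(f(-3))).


f(-3) = 7
f(7) = -13
f(-13) = 27

27


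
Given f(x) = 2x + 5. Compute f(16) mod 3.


1


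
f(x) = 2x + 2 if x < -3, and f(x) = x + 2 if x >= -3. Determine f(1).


3


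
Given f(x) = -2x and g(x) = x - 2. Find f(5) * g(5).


f(5) = -10
g(5) = 3
Product = -30

-30


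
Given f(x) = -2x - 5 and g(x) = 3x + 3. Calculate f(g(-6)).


g(-6) = -15
f(-15) = 25

25


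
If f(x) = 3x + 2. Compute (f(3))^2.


121


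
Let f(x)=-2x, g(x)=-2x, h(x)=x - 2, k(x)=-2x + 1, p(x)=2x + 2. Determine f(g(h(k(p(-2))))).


p(-2) = -2
k(-2) = 5
h(5) = 3
g(3) = -6
f(-6) = 12

12


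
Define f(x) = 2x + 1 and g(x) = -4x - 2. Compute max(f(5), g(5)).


f(5) = 11
g(5) = -22
max = 11

11


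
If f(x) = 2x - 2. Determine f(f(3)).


6


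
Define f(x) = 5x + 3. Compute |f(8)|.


f(8) = 43
|43| = 43

43


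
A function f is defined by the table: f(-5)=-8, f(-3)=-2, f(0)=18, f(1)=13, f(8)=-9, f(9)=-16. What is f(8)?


Reading from the table at x = 8

-9


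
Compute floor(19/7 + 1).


3


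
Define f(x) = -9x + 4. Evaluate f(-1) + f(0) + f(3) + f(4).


f(-1) = 13
f(0) = 4
f(3) = -23
f(4) = -32
Sum = -38

-38


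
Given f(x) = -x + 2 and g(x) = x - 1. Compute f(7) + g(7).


f(7) = -5
g(7) = 6
Sum = 1

1


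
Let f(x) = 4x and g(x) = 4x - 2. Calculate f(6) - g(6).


f(6) = 24
g(6) = 22
Difference = 2

2


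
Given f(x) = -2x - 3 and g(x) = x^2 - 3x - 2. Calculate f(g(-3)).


-35


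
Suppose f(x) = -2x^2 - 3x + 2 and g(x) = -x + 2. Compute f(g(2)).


g(2) = 0
f(0) = (-2)*(0)^2 - 3*(0) + 2 = 2

2


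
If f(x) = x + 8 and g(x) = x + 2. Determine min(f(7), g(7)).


f(7) = 15
g(7) = 9
min = 9

9


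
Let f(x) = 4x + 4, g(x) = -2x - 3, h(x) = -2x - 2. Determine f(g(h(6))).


h(6) = -14
g(-14) = 25
f(25) = 104

104


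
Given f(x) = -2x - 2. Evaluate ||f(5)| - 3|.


f(5) = -12
|-12| = 12
|12 - 3| = 9

9


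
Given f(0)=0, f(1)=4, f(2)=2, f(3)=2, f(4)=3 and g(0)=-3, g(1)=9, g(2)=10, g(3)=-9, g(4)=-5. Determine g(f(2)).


f(2) = 2
g(2) = 10

10


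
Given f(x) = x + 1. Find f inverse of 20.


Solve x + 1 = 20
x = (20 - 1) / 1 = 19

19


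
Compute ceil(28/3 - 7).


28/3 = 9.3333
9.3333 - 7 = 2.3333
ceil(2.3333) = 3

3


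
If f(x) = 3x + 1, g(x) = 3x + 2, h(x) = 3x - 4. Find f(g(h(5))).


106


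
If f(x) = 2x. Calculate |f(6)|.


f(6) = 12
|12| = 12

12


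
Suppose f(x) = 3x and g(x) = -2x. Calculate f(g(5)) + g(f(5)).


-60


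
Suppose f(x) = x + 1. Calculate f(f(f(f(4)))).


f(4) = 5
f(5) = 6
f(6) = 7
f(7) = 8

8


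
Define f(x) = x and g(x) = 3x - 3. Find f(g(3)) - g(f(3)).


f(g(3)) = 6
g(f(3)) = 6
Difference = 0

0


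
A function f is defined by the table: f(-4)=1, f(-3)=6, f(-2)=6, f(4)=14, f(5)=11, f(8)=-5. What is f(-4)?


Reading from the table at x = -4

1


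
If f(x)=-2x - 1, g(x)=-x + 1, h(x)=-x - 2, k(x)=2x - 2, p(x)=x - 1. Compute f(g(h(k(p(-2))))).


p(-2) = -3
k(-3) = -8
h(-8) = 6
g(6) = -5
f(-5) = 9

9


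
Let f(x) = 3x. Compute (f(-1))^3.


f(-1) = -3
(-3)^3 = -27

-27


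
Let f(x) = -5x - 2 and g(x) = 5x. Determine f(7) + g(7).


-2


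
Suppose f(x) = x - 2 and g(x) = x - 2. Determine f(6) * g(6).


f(6) = 4
g(6) = 4
Product = 16

16


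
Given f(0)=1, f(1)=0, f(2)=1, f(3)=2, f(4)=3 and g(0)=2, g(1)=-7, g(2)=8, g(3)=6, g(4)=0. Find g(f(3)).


f(3) = 2
g(2) = 8

8


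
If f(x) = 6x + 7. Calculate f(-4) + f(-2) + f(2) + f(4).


28


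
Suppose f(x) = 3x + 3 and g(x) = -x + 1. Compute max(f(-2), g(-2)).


f(-2) = -3
g(-2) = 3
max = 3

3


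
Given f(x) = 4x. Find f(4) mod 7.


f(4) = 16
16 mod 7 = 2

2


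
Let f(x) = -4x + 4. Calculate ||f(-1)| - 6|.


f(-1) = 8
|8| = 8
|8 - 6| = 2

2


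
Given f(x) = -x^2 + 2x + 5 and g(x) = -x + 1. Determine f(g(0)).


6


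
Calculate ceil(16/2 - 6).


16/2 = 8
8 - 6 = 2
ceil(2) = 2

2


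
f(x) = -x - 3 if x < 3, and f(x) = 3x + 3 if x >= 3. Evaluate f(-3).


-3 satisfies x < 3
f(-3) = 0

0


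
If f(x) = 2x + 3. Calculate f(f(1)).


f(1) = 5
f(5) = 13

13


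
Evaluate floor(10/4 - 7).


10/4 = 2.5
2.5 - 7 = -4.5
floor(-4.5) = -5

-5


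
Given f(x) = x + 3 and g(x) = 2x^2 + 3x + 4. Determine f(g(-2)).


g(-2) = 6
f(6) = 9

9


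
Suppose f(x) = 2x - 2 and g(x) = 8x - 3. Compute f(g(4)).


g(4) = 29
f(29) = 56

56


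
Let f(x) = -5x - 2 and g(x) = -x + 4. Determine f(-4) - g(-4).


f(-4) = 18
g(-4) = 8
Difference = 10

10


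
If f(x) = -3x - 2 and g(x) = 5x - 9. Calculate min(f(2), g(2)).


f(2) = -8
g(2) = 1
min = -8

-8


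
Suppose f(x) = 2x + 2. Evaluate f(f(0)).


6


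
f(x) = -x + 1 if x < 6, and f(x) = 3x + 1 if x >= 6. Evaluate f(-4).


5


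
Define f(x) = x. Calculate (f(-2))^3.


-8


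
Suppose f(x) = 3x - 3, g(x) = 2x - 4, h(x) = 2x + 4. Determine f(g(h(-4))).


h(-4) = -4
g(-4) = -12
f(-12) = -39

-39


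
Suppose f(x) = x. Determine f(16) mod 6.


f(16) = 16
16 mod 6 = 4

4


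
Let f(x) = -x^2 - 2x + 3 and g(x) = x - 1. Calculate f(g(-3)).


g(-3) = -4
f(-4) = (-1)*(-4)^2 - 2*(-4) + 3 = -5

-5


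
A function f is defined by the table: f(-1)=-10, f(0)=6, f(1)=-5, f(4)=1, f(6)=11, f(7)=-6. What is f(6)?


Reading from the table at x = 6

11


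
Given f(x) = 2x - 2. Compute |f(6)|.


f(6) = 10
|10| = 10

10


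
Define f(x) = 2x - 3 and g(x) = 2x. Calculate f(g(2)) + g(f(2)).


f(g(2)) = 5
g(f(2)) = 2
Sum = 7

7


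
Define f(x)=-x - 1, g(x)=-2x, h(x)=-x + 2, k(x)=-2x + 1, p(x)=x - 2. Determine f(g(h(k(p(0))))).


p(0) = -2
k(-2) = 5
h(5) = -3
g(-3) = 6
f(6) = -7

-7


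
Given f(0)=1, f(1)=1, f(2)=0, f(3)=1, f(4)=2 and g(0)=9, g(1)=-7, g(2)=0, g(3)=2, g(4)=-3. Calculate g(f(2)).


f(2) = 0
g(0) = 9

9


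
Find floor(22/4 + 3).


22/4 = 5.5
5.5 + 3 = 8.5
floor(8.5) = 8

8


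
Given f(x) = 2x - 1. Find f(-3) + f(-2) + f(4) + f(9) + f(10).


f(-3) = -7
f(-2) = -5
f(4) = 7
f(9) = 17
f(10) = 19
Sum = 31

31


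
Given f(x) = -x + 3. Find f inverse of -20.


23


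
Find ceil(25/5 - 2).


25/5 = 5
5 - 2 = 3
ceil(3) = 3

3


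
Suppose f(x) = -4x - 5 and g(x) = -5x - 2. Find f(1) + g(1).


f(1) = -9
g(1) = -7
Sum = -16

-16


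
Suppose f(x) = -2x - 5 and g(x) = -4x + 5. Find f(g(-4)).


g(-4) = 21
f(21) = -47

-47


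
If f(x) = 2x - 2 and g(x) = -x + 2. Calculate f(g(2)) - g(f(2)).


f(g(2)) = -2
g(f(2)) = 0
Difference = -2

-2


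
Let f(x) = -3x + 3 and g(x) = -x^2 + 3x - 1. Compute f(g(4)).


18


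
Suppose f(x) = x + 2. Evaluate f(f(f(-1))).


f(-1) = 1
f(1) = 3
f(3) = 5

5


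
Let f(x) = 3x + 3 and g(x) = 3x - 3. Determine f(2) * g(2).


f(2) = 9
g(2) = 3
Product = 27

27


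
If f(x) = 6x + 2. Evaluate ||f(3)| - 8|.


f(3) = 20
|20| = 20
|20 - 8| = 12

12


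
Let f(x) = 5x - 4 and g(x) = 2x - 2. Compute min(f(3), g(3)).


f(3) = 11
g(3) = 4
min = 4

4


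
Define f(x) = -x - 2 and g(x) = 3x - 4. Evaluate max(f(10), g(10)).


f(10) = -12
g(10) = 26
max = 26

26


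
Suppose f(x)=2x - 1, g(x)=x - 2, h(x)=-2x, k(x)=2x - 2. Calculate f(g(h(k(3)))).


k(3) = 4
h(4) = -8
g(-8) = -10
f(-10) = -21

-21


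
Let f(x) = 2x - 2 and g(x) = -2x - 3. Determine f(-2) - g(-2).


f(-2) = -6
g(-2) = 1
Difference = -7

-7


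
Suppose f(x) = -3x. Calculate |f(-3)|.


9


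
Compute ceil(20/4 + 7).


20/4 = 5
5 + 7 = 12
ceil(12) = 12

12


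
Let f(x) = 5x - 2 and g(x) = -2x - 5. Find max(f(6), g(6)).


f(6) = 28
g(6) = -17
max = 28

28


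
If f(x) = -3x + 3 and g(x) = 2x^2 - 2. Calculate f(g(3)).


g(3) = 16
f(16) = -45

-45


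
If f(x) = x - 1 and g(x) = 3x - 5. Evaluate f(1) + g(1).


f(1) = 0
g(1) = -2
Sum = -2

-2


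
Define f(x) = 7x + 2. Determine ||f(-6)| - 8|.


f(-6) = -40
|-40| = 40
|40 - 8| = 32

32


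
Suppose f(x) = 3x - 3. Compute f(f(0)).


f(0) = -3
f(-3) = -12

-12


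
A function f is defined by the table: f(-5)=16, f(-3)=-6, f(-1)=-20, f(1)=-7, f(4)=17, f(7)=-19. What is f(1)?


Reading from the table at x = 1

-7


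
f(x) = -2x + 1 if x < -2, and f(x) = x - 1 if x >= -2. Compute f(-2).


-2 satisfies x >= -2
f(-2) = -3

-3


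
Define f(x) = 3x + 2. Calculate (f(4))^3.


f(4) = 14
(14)^3 = 2744

2744


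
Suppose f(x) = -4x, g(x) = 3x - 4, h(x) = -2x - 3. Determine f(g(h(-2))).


h(-2) = 1
g(1) = -1
f(-1) = 4

4


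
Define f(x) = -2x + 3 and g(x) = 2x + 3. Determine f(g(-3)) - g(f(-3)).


f(g(-3)) = 9
g(f(-3)) = 21
Difference = -12

-12


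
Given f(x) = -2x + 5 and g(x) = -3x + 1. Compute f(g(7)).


g(7) = -20
f(-20) = 45

45


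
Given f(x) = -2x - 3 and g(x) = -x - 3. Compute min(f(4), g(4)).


f(4) = -11
g(4) = -7
min = -11

-11


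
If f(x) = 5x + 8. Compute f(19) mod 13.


f(19) = 103
103 mod 13 = 12

12


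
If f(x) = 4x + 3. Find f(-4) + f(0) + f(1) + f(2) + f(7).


39


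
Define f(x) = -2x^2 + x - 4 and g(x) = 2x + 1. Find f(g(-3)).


g(-3) = -5
f(-5) = (-2)*(-5)^2 + 1*(-5) - 4 = -59

-59


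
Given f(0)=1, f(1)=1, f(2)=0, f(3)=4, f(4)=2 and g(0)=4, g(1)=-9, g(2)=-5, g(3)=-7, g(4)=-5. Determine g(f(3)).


f(3) = 4
g(4) = -5

-5


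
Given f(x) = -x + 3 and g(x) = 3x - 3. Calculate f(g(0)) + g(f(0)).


f(g(0)) = 6
g(f(0)) = 6
Sum = 12

12


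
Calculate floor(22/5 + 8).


22/5 = 4.4
4.4 + 8 = 12.4
floor(12.4) = 12

12


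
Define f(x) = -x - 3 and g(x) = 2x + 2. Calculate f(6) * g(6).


f(6) = -9
g(6) = 14
Product = -126

-126


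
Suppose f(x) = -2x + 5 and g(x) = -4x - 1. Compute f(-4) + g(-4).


f(-4) = 13
g(-4) = 15
Sum = 28

28


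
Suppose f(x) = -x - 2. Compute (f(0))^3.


-8


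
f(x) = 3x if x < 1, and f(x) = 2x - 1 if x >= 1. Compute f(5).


5 satisfies x >= 1
f(5) = 9

9


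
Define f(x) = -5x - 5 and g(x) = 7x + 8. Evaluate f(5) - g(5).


f(5) = -30
g(5) = 43
Difference = -73

-73


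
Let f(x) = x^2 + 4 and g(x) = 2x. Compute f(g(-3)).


g(-3) = -6
f(-6) = 1*(-6)^2 + 4 = 40

40


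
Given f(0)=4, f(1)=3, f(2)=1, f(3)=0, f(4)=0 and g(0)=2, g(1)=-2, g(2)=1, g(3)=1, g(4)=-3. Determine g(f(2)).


f(2) = 1
g(1) = -2

-2


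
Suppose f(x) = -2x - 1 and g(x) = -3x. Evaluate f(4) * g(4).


108


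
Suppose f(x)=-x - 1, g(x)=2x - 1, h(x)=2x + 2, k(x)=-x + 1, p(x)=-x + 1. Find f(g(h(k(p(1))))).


-8


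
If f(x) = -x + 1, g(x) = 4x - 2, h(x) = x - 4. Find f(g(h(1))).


h(1) = -3
g(-3) = -14
f(-14) = 15

15


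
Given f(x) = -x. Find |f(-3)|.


f(-3) = 3
|3| = 3

3


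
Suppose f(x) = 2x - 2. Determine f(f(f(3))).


f(3) = 4
f(4) = 6
f(6) = 10

10


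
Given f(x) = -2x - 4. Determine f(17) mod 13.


f(17) = -38
-38 mod 13 = 1

1


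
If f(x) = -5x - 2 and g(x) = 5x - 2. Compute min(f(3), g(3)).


f(3) = -17
g(3) = 13
min = -17

-17


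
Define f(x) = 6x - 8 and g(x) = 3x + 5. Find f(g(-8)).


g(-8) = -19
f(-19) = -122

-122


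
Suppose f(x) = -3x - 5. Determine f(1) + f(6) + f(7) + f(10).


f(1) = -8
f(6) = -23
f(7) = -26
f(10) = -35
Sum = -92

-92


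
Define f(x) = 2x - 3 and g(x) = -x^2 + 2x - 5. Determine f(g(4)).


g(4) = -13
f(-13) = -29

-29


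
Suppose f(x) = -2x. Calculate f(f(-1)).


-4


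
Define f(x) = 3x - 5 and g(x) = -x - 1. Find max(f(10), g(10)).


f(10) = 25
g(10) = -11
max = 25

25


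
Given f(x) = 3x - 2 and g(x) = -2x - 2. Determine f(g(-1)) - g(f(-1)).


f(g(-1)) = -2
g(f(-1)) = 8
Difference = -10

-10


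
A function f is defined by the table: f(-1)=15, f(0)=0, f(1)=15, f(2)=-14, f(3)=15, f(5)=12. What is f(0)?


Reading from the table at x = 0

0


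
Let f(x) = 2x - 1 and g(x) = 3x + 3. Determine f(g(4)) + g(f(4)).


f(g(4)) = 29
g(f(4)) = 24
Sum = 53

53


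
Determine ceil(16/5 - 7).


16/5 = 3.2
3.2 - 7 = -3.8
ceil(-3.8) = -3

-3


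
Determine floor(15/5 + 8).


15/5 = 3
3 + 8 = 11
floor(11) = 11

11


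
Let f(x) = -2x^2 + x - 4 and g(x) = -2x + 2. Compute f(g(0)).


g(0) = 2
f(2) = (-2)*(2)^2 + 1*(2) - 4 = -10

-10


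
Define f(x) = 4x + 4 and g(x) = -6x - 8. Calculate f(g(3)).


g(3) = -26
f(-26) = -100

-100


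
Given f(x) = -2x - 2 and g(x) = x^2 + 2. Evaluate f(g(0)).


-6


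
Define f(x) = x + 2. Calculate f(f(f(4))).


f(4) = 6
f(6) = 8
f(8) = 10

10


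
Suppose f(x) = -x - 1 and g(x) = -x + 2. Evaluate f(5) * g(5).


18


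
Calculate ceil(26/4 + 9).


26/4 = 6.5
6.5 + 9 = 15.5
ceil(15.5) = 16

16


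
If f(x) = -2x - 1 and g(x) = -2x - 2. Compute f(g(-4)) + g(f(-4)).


f(g(-4)) = -13
g(f(-4)) = -16
Sum = -29

-29


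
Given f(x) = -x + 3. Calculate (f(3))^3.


0


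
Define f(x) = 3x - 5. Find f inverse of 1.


Solve 3x - 5 = 1
x = (1 + 5) / 3 = 2

2


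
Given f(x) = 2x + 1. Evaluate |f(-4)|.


7


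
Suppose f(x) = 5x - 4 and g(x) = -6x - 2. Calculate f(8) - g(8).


f(8) = 36
g(8) = -50
Difference = 86

86


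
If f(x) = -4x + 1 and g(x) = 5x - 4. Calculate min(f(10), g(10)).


f(10) = -39
g(10) = 46
min = -39

-39


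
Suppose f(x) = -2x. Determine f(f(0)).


f(0) = 0
f(0) = 0

0


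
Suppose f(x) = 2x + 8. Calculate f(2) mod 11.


f(2) = 12
12 mod 11 = 1

1


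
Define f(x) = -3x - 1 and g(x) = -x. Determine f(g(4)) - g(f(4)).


f(g(4)) = 11
g(f(4)) = 13
Difference = -2

-2


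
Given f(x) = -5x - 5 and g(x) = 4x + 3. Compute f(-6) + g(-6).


f(-6) = 25
g(-6) = -21
Sum = 4

4


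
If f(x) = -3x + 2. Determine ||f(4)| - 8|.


f(4) = -10
|-10| = 10
|10 - 8| = 2

2


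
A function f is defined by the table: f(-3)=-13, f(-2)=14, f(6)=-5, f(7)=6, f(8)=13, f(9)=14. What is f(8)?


13


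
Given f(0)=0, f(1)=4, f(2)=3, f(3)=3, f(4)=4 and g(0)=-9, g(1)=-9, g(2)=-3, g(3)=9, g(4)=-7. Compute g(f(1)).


f(1) = 4
g(4) = -7

-7


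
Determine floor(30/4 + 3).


30/4 = 7.5
7.5 + 3 = 10.5
floor(10.5) = 10

10


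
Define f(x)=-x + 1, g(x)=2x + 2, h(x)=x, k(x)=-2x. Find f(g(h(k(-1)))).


k(-1) = 2
h(2) = 2
g(2) = 6
f(6) = -5

-5


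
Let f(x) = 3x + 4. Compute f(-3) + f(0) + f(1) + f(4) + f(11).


f(-3) = -5
f(0) = 4
f(1) = 7
f(4) = 16
f(11) = 37
Sum = 59

59


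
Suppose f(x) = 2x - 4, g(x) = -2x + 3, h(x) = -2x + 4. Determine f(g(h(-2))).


h(-2) = 8
g(8) = -13
f(-13) = -30

-30


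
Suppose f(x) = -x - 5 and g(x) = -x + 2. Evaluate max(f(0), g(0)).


2


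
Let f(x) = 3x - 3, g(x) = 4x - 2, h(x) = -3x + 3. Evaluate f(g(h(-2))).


99


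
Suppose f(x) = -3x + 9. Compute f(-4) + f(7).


f(-4) = 21
f(7) = -12
Sum = 9

9


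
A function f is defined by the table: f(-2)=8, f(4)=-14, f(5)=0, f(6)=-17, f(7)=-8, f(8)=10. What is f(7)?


Reading from the table at x = 7

-8


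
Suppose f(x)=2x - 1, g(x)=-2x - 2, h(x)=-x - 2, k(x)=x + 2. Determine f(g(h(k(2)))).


k(2) = 4
h(4) = -6
g(-6) = 10
f(10) = 19

19


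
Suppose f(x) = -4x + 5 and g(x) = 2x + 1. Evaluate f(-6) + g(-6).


f(-6) = 29
g(-6) = -11
Sum = 18

18


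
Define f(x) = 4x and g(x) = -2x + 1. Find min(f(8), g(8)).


f(8) = 32
g(8) = -15
min = -15

-15


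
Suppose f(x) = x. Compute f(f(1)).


f(1) = 1
f(1) = 1

1


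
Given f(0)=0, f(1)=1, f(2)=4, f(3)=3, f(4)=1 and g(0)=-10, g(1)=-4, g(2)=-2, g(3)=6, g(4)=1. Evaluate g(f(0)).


f(0) = 0
g(0) = -10

-10


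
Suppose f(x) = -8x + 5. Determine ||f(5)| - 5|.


f(5) = -35
|-35| = 35
|35 - 5| = 30

30


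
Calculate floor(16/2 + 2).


16/2 = 8
8 + 2 = 10
floor(10) = 10

10


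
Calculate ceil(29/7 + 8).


29/7 = 4.1429
4.1429 + 8 = 12.1429
ceil(12.1429) = 13

13


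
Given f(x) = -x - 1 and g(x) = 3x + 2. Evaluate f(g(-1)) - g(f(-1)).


f(g(-1)) = 0
g(f(-1)) = 2
Difference = -2

-2


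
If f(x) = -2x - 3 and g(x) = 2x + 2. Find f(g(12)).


-55


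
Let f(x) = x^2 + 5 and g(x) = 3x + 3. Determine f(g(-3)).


g(-3) = -6
f(-6) = 1*(-6)^2 + 5 = 41

41


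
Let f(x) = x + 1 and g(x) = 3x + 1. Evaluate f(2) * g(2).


f(2) = 3
g(2) = 7
Product = 21

21


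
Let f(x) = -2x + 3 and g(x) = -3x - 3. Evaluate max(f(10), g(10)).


-17


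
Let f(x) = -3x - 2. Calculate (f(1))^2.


25


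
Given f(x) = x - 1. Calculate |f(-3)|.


f(-3) = -4
|-4| = 4

4


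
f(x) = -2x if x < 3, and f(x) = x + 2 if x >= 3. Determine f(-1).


2


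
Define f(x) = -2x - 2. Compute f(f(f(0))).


f(0) = -2
f(-2) = 2
f(2) = -6

-6


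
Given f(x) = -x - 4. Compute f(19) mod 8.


f(19) = -23
-23 mod 8 = 1

1


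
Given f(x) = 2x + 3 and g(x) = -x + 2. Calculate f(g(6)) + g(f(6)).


f(g(6)) = -5
g(f(6)) = -13
Sum = -18

-18


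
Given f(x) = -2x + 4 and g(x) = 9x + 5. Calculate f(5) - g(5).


f(5) = -6
g(5) = 50
Difference = -56

-56


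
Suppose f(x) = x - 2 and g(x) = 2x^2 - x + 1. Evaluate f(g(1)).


g(1) = 2
f(2) = 0

0


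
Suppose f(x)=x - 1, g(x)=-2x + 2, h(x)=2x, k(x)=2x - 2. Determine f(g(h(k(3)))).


k(3) = 4
h(4) = 8
g(8) = -14
f(-14) = -15

-15


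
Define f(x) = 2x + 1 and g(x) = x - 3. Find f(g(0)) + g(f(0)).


f(g(0)) = -5
g(f(0)) = -2
Sum = -7

-7


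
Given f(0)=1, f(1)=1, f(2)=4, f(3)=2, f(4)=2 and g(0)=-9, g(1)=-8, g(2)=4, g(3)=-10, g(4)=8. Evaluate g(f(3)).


f(3) = 2
g(2) = 4

4


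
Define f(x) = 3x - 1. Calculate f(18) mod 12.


f(18) = 53
53 mod 12 = 5

5


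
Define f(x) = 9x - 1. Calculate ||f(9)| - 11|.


f(9) = 80
|80| = 80
|80 - 11| = 69

69


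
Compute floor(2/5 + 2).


2/5 = 0.4
0.4 + 2 = 2.4
floor(2.4) = 2

2


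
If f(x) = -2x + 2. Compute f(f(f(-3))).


f(-3) = 8
f(8) = -14
f(-14) = 30

30


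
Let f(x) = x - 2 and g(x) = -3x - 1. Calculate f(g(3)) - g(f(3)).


f(g(3)) = -12
g(f(3)) = -4
Difference = -8

-8


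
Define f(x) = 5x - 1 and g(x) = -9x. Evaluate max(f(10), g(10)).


f(10) = 49
g(10) = -90
max = 49

49


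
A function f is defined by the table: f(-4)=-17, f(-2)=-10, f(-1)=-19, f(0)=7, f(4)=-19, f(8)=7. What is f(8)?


7


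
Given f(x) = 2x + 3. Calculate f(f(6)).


33


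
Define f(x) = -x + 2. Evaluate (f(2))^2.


f(2) = 0
(0)^2 = 0

0


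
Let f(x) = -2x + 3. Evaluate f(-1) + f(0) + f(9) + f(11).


f(-1) = 5
f(0) = 3
f(9) = -15
f(11) = -19
Sum = -26

-26


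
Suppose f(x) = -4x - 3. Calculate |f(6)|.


f(6) = -27
|-27| = 27

27


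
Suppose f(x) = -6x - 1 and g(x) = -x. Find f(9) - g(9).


f(9) = -55
g(9) = -9
Difference = -46

-46


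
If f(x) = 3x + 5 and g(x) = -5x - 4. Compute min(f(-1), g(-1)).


1


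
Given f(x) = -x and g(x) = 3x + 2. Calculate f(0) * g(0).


f(0) = 0
g(0) = 2
Product = 0

0


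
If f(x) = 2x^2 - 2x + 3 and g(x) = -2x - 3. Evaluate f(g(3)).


g(3) = -9
f(-9) = 2*(-9)^2 - 2*(-9) + 3 = 183

183


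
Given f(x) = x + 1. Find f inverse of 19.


Solve x + 1 = 19
x = (19 - 1) / 1 = 18

18


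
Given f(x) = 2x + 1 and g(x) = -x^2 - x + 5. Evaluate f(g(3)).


-13


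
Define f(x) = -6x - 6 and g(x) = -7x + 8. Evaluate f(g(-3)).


g(-3) = 29
f(29) = -180

-180


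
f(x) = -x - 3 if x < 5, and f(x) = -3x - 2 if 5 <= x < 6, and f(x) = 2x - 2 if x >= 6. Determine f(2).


-5


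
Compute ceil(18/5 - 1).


18/5 = 3.6
3.6 - 1 = 2.6
ceil(2.6) = 3

3


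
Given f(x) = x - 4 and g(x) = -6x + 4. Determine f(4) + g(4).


-20


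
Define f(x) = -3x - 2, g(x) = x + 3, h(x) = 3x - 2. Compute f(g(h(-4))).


h(-4) = -14
g(-14) = -11
f(-11) = 31

31


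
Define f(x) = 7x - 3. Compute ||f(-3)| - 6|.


f(-3) = -24
|-24| = 24
|24 - 6| = 18

18


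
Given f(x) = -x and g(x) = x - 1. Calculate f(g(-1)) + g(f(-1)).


f(g(-1)) = 2
g(f(-1)) = 0
Sum = 2

2


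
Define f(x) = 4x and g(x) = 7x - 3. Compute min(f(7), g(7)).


28


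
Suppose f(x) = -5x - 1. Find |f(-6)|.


f(-6) = 29
|29| = 29

29


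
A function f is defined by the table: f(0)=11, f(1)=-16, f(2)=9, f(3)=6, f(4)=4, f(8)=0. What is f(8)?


Reading from the table at x = 8

0


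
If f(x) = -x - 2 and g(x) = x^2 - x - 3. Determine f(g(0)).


g(0) = -3
f(-3) = 1

1


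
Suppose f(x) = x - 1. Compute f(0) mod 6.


f(0) = -1
-1 mod 6 = 5

5


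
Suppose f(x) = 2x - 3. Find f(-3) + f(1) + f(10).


f(-3) = -9
f(1) = -1
f(10) = 17
Sum = 7

7


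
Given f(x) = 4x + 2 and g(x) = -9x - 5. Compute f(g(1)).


g(1) = -14
f(-14) = -54

-54


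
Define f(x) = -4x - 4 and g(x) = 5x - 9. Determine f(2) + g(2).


f(2) = -12
g(2) = 1
Sum = -11

-11


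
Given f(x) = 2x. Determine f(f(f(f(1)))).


f(1) = 2
f(2) = 4
f(4) = 8
f(8) = 16

16


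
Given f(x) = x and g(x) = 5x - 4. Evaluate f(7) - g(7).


f(7) = 7
g(7) = 31
Difference = -24

-24


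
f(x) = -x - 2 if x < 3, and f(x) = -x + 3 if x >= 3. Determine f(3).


3 satisfies x >= 3
f(3) = 0

0


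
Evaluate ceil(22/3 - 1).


22/3 = 7.3333
7.3333 - 1 = 6.3333
ceil(6.3333) = 7

7


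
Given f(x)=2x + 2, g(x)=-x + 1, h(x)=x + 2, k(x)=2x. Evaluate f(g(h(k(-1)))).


k(-1) = -2
h(-2) = 0
g(0) = 1
f(1) = 4

4


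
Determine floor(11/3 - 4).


11/3 = 3.6667
3.6667 - 4 = -0.3333
floor(-0.3333) = -1

-1


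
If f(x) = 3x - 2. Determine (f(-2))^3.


f(-2) = -8
(-8)^3 = -512

-512


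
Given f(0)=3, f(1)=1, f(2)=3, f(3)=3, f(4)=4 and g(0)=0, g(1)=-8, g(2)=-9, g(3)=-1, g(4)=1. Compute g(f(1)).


f(1) = 1
g(1) = -8

-8


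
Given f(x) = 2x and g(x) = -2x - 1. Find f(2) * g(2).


f(2) = 4
g(2) = -5
Product = -20

-20


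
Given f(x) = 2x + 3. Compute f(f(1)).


f(1) = 5
f(5) = 13

13


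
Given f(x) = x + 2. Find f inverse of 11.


9


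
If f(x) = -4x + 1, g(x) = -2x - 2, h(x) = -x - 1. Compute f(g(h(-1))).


h(-1) = 0
g(0) = -2
f(-2) = 9

9


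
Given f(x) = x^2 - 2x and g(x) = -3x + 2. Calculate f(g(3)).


g(3) = -7
f(-7) = 1*(-7)^2 - 2*(-7) = 63

63


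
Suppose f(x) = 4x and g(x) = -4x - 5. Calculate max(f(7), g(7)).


28


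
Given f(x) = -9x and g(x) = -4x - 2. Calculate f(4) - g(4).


f(4) = -36
g(4) = -18
Difference = -18

-18


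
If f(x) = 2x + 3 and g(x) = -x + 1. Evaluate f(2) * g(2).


f(2) = 7
g(2) = -1
Product = -7

-7


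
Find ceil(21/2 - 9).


2


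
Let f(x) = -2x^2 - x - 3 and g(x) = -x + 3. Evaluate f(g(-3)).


g(-3) = 6
f(6) = (-2)*(6)^2 - 1*(6) - 3 = -81

-81


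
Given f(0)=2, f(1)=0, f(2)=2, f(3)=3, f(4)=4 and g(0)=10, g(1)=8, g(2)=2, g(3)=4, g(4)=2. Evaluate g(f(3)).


f(3) = 3
g(3) = 4

4


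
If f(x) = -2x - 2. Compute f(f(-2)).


f(-2) = 2
f(2) = -6

-6


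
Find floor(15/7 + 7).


15/7 = 2.1429
2.1429 + 7 = 9.1429
floor(9.1429) = 9

9


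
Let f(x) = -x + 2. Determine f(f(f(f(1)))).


1


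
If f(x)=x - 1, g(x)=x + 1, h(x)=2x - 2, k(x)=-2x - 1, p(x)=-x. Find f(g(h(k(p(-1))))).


p(-1) = 1
k(1) = -3
h(-3) = -8
g(-8) = -7
f(-7) = -8

-8


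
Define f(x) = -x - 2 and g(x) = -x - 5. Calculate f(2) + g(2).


f(2) = -4
g(2) = -7
Sum = -11

-11


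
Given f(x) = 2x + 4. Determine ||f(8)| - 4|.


16


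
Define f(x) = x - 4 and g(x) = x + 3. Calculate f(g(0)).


g(0) = 3
f(3) = -1

-1


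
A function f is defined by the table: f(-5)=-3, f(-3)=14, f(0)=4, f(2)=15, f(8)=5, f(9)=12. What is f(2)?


15


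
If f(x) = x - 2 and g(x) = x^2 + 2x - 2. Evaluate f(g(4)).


g(4) = 22
f(22) = 20

20


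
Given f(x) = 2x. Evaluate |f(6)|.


f(6) = 12
|12| = 12

12


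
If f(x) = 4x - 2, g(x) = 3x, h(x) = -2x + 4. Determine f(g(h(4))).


h(4) = -4
g(-4) = -12
f(-12) = -50

-50


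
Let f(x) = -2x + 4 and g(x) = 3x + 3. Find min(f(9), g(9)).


f(9) = -14
g(9) = 30
min = -14

-14


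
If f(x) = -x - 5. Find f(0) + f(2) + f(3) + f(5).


f(0) = -5
f(2) = -7
f(3) = -8
f(5) = -10
Sum = -30

-30


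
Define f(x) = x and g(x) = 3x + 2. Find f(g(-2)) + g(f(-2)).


-8


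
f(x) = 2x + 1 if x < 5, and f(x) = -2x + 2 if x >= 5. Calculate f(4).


4 satisfies x < 5
f(4) = 9

9


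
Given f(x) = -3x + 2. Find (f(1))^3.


f(1) = -1
(-1)^3 = -1

-1


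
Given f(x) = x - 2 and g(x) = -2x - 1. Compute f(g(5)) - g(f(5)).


f(g(5)) = -13
g(f(5)) = -7
Difference = -6

-6


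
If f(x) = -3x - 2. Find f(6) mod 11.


f(6) = -20
-20 mod 11 = 2

2


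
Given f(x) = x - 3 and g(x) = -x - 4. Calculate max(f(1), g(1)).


f(1) = -2
g(1) = -5
max = -2

-2


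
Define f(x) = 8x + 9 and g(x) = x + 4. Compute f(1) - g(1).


f(1) = 17
g(1) = 5
Difference = 12

12


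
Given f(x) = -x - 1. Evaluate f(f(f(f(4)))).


f(4) = -5
f(-5) = 4
f(4) = -5
f(-5) = 4

4


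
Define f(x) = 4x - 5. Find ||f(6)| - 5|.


f(6) = 19
|19| = 19
|19 - 5| = 14

14


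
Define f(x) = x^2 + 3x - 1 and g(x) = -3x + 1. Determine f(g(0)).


3


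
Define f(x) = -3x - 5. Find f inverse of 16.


Solve -3x - 5 = 16
x = (16 + 5) / (-3) = -7

-7


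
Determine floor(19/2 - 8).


19/2 = 9.5
9.5 - 8 = 1.5
floor(1.5) = 1

1


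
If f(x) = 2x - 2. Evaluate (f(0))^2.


4


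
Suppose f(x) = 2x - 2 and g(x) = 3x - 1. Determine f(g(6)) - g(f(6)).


f(g(6)) = 32
g(f(6)) = 29
Difference = 3

3


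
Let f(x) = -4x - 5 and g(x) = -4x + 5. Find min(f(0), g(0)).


f(0) = -5
g(0) = 5
min = -5

-5


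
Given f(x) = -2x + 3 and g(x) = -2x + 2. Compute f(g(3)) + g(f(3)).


f(g(3)) = 11
g(f(3)) = 8
Sum = 19

19


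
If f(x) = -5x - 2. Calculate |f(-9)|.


f(-9) = 43
|43| = 43

43


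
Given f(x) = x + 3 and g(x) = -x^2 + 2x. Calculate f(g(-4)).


-21


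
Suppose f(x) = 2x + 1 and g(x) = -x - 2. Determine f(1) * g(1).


f(1) = 3
g(1) = -3
Product = -9

-9


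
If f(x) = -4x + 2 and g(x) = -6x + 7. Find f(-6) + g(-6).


f(-6) = 26
g(-6) = 43
Sum = 69

69


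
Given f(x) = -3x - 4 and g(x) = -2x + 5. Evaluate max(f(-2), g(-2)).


9


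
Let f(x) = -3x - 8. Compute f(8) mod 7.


f(8) = -32
-32 mod 7 = 3

3


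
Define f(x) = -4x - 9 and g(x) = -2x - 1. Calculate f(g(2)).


11


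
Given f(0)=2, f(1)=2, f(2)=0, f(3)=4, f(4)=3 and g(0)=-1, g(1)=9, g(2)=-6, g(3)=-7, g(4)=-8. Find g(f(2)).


f(2) = 0
g(0) = -1

-1


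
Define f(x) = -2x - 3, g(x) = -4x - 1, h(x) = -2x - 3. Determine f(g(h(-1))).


h(-1) = -1
g(-1) = 3
f(3) = -9

-9


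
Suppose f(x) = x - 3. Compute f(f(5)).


f(5) = 2
f(2) = -1

-1


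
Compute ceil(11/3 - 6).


11/3 = 3.6667
3.6667 - 6 = -2.3333
ceil(-2.3333) = -2

-2


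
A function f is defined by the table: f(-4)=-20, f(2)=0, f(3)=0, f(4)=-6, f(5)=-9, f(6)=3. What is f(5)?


Reading from the table at x = 5

-9


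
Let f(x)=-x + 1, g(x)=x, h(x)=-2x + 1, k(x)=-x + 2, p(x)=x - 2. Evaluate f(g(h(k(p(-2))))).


p(-2) = -4
k(-4) = 6
h(6) = -11
g(-11) = -11
f(-11) = 12

12


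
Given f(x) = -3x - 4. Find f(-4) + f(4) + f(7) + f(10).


f(-4) = 8
f(4) = -16
f(7) = -25
f(10) = -34
Sum = -67

-67


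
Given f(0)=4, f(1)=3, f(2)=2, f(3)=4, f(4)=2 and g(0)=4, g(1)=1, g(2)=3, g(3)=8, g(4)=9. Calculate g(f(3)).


9


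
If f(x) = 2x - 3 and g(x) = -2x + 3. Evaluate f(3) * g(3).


f(3) = 3
g(3) = -3
Product = -9

-9


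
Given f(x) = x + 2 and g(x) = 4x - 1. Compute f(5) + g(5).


f(5) = 7
g(5) = 19
Sum = 26

26


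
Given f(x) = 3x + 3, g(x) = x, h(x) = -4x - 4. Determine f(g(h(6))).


h(6) = -28
g(-28) = -28
f(-28) = -81

-81


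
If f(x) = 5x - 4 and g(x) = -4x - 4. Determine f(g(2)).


g(2) = -12
f(-12) = -64

-64


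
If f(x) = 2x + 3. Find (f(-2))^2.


f(-2) = -1
(-1)^2 = 1

1


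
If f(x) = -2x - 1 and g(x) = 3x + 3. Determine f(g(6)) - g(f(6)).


f(g(6)) = -43
g(f(6)) = -36
Difference = -7

-7


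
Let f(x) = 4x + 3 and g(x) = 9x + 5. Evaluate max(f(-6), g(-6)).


f(-6) = -21
g(-6) = -49
max = -21

-21


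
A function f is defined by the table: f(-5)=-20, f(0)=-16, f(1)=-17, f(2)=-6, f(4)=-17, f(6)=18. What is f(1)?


Reading from the table at x = 1

-17


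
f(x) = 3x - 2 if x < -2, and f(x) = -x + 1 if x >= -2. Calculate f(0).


0 satisfies x >= -2
f(0) = 1

1


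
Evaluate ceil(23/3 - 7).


23/3 = 7.6667
7.6667 - 7 = 0.6667
ceil(0.6667) = 1

1


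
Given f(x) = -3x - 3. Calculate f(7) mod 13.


f(7) = -24
-24 mod 13 = 2

2


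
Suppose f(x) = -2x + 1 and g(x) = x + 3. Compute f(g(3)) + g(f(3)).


f(g(3)) = -11
g(f(3)) = -2
Sum = -13

-13


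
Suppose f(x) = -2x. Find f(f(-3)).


f(-3) = 6
f(6) = -12

-12


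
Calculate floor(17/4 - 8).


-4


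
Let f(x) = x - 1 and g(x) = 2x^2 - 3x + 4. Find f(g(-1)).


8


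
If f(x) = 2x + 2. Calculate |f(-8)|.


14


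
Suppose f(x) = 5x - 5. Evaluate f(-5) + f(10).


f(-5) = -30
f(10) = 45
Sum = 15

15


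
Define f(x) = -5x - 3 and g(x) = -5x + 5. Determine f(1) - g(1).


f(1) = -8
g(1) = 0
Difference = -8

-8


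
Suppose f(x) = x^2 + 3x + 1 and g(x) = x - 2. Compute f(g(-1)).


1


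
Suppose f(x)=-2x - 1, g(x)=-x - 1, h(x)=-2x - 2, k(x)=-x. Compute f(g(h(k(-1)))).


-7


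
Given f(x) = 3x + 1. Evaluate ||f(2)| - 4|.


f(2) = 7
|7| = 7
|7 - 4| = 3

3


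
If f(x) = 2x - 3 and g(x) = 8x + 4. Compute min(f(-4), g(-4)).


f(-4) = -11
g(-4) = -28
min = -28

-28


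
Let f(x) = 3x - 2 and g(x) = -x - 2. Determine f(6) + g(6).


8


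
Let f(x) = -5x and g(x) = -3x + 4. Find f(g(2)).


10


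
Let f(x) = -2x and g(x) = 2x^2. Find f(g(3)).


g(3) = 18
f(18) = -36

-36
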